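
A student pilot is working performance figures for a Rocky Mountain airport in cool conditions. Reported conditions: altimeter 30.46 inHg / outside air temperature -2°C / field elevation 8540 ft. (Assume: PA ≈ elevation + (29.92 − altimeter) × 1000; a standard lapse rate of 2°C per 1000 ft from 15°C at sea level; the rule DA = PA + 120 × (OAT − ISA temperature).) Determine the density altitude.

7880 ft

Pressure altitude = 8540 + (29.92 − 30.46) × 1000 = 8540 + (-540) = 8000 ft.
ISA temperature at 8000 ft = 15 − 2 × (8000/1000) = -1°C.
ISA deviation = -2 − (-1) = -1°C.
Density altitude = 8000 + 120 × (-1) = 7880 ft.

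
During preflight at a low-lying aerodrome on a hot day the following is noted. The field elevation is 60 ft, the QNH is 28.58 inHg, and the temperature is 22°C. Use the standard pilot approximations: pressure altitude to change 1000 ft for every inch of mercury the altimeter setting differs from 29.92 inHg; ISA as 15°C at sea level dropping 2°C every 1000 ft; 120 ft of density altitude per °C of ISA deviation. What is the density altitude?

Pressure altitude = 60 + (29.92 − 28.58) × 1000 = 60 + (+1340) = 1400 ft.
ISA temperature at 1400 ft = 15 − 2 × (1400/1000) = 12.2°C.
ISA deviation = 22 − 12.2 = +9.8°C.
Density altitude = 1400 + 120 × (9.8) = 2576 ft.

2576 ft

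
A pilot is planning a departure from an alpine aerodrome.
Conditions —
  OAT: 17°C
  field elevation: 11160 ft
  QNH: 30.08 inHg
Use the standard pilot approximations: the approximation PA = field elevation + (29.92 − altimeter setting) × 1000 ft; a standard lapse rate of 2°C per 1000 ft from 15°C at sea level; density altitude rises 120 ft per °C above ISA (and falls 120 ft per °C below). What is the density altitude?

Pressure altitude = 11160 + (29.92 − 30.08) × 1000 = 11160 + (-160) = 11000 ft.
ISA temperature at 11000 ft = 15 − 2 × (11000/1000) = -7°C.
ISA deviation = 17 − (-7) = +24°C.
Density altitude = 11000 + 120 × (24) = 13880 ft.

13880 ft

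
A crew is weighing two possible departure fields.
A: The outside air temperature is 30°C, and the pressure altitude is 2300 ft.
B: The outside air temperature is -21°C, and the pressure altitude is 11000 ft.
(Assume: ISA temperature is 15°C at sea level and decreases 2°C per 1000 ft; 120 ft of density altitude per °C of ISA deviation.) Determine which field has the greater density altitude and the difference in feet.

B by 4668 ft

A: ISA temp = 10.4°C, deviation +19.6°C, DA = 2300 + 120 × 19.6 = 4652 ft.
B: ISA temp = -7°C, deviation -14°C, DA = 11000 + 120 × (-14) = 9320 ft.
B is higher by 9320 − 4652 = 4668 ft.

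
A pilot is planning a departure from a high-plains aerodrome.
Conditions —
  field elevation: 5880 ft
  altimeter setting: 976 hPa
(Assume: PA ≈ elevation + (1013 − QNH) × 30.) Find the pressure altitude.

6990 ft

Pressure correction = (1013 − 976) × 30 = +1110 ft.
Pressure altitude = 5880 + (+1110) = 6990 ft.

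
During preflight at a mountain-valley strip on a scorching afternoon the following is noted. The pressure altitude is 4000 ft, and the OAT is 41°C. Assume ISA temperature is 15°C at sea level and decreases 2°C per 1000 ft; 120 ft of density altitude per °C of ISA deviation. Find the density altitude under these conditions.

8080 ft

ISA temperature at 4000 ft = 15 − 2 × (4000/1000) = 7°C.
ISA deviation = 41 − 7 = +34°C.
Density altitude = 4000 + 120 × (34) = 4000 + (+4080) = 8080 ft.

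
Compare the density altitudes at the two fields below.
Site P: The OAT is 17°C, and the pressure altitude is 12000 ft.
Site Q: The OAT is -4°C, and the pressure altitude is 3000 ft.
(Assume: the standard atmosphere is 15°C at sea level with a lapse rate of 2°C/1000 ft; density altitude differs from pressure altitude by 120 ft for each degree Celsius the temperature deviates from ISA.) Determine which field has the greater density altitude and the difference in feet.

Site P: ISA temp = -9°C, deviation +26°C, DA = 12000 + 120 × 26 = 15120 ft.
Site Q: ISA temp = 9°C, deviation -13°C, DA = 3000 + 120 × (-13) = 1440 ft.
Site P is higher by 15120 − 1440 = 13680 ft.

Site P by 13680 ft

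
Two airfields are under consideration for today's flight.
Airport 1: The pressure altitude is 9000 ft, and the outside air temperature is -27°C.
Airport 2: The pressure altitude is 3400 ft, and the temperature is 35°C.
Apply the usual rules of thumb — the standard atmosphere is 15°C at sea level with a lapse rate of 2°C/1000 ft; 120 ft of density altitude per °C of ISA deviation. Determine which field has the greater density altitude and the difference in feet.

Airport 2 by 496 ft

Airport 1: ISA temp = -3°C, deviation -24°C, DA = 9000 + 120 × (-24) = 6120 ft.
Airport 2: ISA temp = 8.2°C, deviation +26.8°C, DA = 3400 + 120 × 26.8 = 6616 ft.
Airport 2 is higher by 6616 − 6120 = 496 ft.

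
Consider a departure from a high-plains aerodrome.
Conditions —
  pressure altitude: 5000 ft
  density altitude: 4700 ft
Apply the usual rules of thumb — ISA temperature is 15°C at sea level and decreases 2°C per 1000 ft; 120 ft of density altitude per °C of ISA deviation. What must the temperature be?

Density altitude − pressure altitude = 4700 − 5000 = -300 ft.
At 120 ft/°C that is an ISA deviation of -300/120 = -2.5°C.
ISA temperature at 5000 ft = 15 − 2 × (5000/1000) = 5°C.
OAT = ISA + deviation = 5 + (-2.5) = 2.5°C.

2.5°C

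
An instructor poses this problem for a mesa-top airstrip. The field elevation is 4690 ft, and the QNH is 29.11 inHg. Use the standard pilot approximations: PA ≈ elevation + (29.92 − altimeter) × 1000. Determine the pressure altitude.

Pressure correction = (29.92 − 29.11) × 1000 = +810 ft.
Pressure altitude = 4690 + (+810) = 5500 ft.

5500 ft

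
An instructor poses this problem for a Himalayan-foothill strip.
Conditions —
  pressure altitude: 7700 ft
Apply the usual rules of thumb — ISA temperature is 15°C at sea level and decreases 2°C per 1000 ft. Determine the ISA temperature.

-0.4°C

ISA temperature = 15 − 2 × (7700/1000) = 15 − 15.4 = -0.4°C.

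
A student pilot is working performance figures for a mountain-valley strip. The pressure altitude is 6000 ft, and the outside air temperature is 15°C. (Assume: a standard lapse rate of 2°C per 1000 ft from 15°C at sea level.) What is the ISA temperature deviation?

ISA+12°C

ISA temperature at 6000 ft = 15 − 2 × (6000/1000) = 3°C.
Deviation = OAT − ISA = 15 − 3 = +12°C.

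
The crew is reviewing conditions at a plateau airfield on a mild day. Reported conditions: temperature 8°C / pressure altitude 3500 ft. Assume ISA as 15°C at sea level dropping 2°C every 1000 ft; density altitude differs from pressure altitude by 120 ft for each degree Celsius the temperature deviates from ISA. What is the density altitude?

3500 ft

ISA temperature at 3500 ft = 15 − 2 × (3500/1000) = 8°C.
ISA deviation = 8 − 8 = 0°C.
Density altitude = 3500 + 120 × (0) = 3500 + (0) = 3500 ft.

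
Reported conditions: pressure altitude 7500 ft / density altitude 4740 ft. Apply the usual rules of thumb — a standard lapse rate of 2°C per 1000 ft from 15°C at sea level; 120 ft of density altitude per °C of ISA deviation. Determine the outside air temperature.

Density altitude − pressure altitude = 4740 − 7500 = -2760 ft.
At 120 ft/°C that is an ISA deviation of -2760/120 = -23°C.
ISA temperature at 7500 ft = 15 − 2 × (7500/1000) = 0°C.
OAT = ISA + deviation = 0 + (-23) = -23°C.

-23°C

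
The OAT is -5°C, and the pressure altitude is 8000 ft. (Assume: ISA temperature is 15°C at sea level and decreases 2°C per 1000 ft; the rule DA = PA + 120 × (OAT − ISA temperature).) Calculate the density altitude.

7520 ft

ISA temperature at 8000 ft = 15 − 2 × (8000/1000) = -1°C.
ISA deviation = -5 − (-1) = -4°C.
Density altitude = 8000 + 120 × (-4) = 8000 + (-480) = 7520 ft.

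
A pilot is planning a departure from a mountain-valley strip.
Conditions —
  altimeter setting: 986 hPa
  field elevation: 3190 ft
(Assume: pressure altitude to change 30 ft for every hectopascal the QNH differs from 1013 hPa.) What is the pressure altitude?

4000 ft

Pressure correction = (1013 − 986) × 30 = +810 ft.
Pressure altitude = 3190 + (+810) = 4000 ft.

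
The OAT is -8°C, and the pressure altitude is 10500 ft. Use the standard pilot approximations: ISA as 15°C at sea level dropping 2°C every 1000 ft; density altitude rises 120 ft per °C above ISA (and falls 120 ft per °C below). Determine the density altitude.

10260 ft

ISA temperature at 10500 ft = 15 − 2 × (10500/1000) = -6°C.
ISA deviation = -8 − (-6) = -2°C.
Density altitude = 10500 + 120 × (-2) = 10500 + (-240) = 10260 ft.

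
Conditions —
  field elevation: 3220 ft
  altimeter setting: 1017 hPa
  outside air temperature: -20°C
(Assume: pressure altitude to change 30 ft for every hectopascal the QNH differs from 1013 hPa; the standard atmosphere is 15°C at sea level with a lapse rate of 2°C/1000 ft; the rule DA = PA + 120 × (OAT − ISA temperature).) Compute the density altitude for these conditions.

-356 ft

Pressure altitude = 3220 + (1013 − 1017) × 30 = 3220 + (-120) = 3100 ft.
ISA temperature at 3100 ft = 15 − 2 × (3100/1000) = 8.8°C.
ISA deviation = -20 − 8.8 = -28.8°C.
Density altitude = 3100 + 120 × (-28.8) = -356 ft.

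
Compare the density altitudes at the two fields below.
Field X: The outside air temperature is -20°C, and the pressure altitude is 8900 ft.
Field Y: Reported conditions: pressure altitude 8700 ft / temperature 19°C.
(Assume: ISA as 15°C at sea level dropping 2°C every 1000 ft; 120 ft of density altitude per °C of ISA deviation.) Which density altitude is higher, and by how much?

Field X: ISA temp = -2.8°C, deviation -17.2°C, DA = 8900 + 120 × (-17.2) = 6836 ft.
Field Y: ISA temp = -2.4°C, deviation +21.4°C, DA = 8700 + 120 × 21.4 = 11268 ft.
Field Y is higher by 11268 − 6836 = 4432 ft.

Field Y by 4432 ft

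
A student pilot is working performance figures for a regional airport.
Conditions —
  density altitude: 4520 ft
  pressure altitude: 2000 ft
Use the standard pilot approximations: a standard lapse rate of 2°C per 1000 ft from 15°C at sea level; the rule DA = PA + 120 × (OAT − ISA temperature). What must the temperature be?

32°C

Density altitude − pressure altitude = 4520 − 2000 = +2520 ft.
At 120 ft/°C that is an ISA deviation of 2520/120 = +21°C.
ISA temperature at 2000 ft = 15 − 2 × (2000/1000) = 11°C.
OAT = ISA + deviation = 11 + (+21) = 32°C.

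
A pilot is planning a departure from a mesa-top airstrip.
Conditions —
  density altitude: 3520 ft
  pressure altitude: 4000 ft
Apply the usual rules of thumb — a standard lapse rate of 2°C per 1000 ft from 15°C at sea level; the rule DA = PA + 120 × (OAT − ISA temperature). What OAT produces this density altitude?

3°C

Density altitude − pressure altitude = 3520 − 4000 = -480 ft.
At 120 ft/°C that is an ISA deviation of -480/120 = -4°C.
ISA temperature at 4000 ft = 15 − 2 × (4000/1000) = 7°C.
OAT = ISA + deviation = 7 + (-4) = 3°C.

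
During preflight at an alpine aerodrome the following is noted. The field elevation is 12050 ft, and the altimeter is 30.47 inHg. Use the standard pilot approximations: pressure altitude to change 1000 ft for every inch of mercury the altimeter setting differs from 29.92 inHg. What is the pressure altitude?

11500 ft

Pressure correction = (29.92 − 30.47) × 1000 = -550 ft.
Pressure altitude = 12050 + (-550) = 11500 ft.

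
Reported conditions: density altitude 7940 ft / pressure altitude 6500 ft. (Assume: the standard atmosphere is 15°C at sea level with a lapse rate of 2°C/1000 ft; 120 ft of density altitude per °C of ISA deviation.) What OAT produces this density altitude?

Density altitude − pressure altitude = 7940 − 6500 = +1440 ft.
At 120 ft/°C that is an ISA deviation of 1440/120 = +12°C.
ISA temperature at 6500 ft = 15 − 2 × (6500/1000) = 2°C.
OAT = ISA + deviation = 2 + (+12) = 14°C.

14°C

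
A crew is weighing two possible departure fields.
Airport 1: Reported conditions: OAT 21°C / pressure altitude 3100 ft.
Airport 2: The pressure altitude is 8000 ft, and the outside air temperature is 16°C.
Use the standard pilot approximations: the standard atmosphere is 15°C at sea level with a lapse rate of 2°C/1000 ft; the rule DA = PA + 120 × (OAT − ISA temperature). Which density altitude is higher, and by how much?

Airport 2 by 5476 ft

Airport 1: ISA temp = 8.8°C, deviation +12.2°C, DA = 3100 + 120 × 12.2 = 4564 ft.
Airport 2: ISA temp = -1°C, deviation +17°C, DA = 8000 + 120 × 17 = 10040 ft.
Airport 2 is higher by 10040 − 4564 = 5476 ft.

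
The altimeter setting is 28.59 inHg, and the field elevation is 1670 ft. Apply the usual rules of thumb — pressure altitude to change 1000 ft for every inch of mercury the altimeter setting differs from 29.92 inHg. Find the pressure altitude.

Pressure correction = (29.92 − 28.59) × 1000 = +1330 ft.
Pressure altitude = 1670 + (+1330) = 3000 ft.

3000 ft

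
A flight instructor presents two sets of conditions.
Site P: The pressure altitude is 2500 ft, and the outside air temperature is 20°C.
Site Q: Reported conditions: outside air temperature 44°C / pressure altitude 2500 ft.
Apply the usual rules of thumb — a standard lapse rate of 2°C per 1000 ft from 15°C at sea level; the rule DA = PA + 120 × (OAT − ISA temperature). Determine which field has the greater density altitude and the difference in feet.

Site P: ISA temp = 10°C, deviation +10°C, DA = 2500 + 120 × 10 = 3700 ft.
Site Q: ISA temp = 10°C, deviation +34°C, DA = 2500 + 120 × 34 = 6580 ft.
Site Q is higher by 6580 − 3700 = 2880 ft.

Site Q by 2880 ft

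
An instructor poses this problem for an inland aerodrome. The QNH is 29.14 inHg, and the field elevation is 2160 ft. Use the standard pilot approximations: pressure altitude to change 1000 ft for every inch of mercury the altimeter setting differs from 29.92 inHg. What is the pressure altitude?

2940 ft

Pressure correction = (29.92 − 29.14) × 1000 = +780 ft.
Pressure altitude = 2160 + (+780) = 2940 ft.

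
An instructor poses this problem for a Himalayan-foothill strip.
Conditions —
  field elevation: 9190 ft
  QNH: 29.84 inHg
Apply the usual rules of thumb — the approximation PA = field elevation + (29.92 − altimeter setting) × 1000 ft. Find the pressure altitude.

Pressure correction = (29.92 − 29.84) × 1000 = +80 ft.
Pressure altitude = 9190 + (+80) = 9270 ft.

9270 ft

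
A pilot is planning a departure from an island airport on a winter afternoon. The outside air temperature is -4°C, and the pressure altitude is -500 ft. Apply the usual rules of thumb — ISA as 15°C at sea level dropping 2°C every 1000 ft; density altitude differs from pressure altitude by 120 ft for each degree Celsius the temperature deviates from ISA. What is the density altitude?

-2900 ft

ISA temperature at -500 ft = 15 − 2 × (-500/1000) = 16°C.
ISA deviation = -4 − 16 = -20°C.
Density altitude = -500 + 120 × (-20) = -500 + (-2400) = -2900 ft.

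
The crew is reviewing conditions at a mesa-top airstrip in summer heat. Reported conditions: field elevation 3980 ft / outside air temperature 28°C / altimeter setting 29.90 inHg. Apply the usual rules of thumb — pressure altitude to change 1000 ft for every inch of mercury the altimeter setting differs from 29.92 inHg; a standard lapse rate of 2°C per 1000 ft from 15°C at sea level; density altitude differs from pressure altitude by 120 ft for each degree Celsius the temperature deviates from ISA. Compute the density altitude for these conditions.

6520 ft

Pressure altitude = 3980 + (29.92 − 29.90) × 1000 = 3980 + (+20) = 4000 ft.
ISA temperature at 4000 ft = 15 − 2 × (4000/1000) = 7°C.
ISA deviation = 28 − 7 = +21°C.
Density altitude = 4000 + 120 × (21) = 6520 ft.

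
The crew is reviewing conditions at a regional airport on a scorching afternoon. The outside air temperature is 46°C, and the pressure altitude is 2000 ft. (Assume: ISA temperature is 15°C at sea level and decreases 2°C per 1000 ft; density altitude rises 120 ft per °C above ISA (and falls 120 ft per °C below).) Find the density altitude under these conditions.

ISA temperature at 2000 ft = 15 − 2 × (2000/1000) = 11°C.
ISA deviation = 46 − 11 = +35°C.
Density altitude = 2000 + 120 × (35) = 2000 + (+4200) = 6200 ft.

6200 ft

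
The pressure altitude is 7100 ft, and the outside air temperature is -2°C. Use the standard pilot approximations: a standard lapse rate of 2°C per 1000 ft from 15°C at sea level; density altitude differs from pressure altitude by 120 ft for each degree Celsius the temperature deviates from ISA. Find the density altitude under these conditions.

6764 ft

ISA temperature at 7100 ft = 15 − 2 × (7100/1000) = 0.8°C.
ISA deviation = -2 − 0.8 = -2.8°C.
Density altitude = 7100 + 120 × (-2.8) = 7100 + (-336) = 6764 ft.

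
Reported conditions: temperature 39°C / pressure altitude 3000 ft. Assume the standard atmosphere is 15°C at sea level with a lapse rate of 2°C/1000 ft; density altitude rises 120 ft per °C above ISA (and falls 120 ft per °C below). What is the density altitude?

6600 ft

ISA temperature at 3000 ft = 15 − 2 × (3000/1000) = 9°C.
ISA deviation = 39 − 9 = +30°C.
Density altitude = 3000 + 120 × (30) = 3000 + (+3600) = 6600 ft.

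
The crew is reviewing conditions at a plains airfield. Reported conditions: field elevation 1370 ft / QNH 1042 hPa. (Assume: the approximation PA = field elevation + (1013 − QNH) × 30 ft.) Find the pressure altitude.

500 ft

Pressure correction = (1013 − 1042) × 30 = -870 ft.
Pressure altitude = 1370 + (-870) = 500 ft.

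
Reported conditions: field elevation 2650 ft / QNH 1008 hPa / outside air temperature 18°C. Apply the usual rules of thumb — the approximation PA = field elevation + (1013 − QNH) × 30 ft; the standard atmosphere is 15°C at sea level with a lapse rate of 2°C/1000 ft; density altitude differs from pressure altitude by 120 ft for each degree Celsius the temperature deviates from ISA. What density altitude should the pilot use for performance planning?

Pressure altitude = 2650 + (1013 − 1008) × 30 = 2650 + (+150) = 2800 ft.
ISA temperature at 2800 ft = 15 − 2 × (2800/1000) = 9.4°C.
ISA deviation = 18 − 9.4 = +8.6°C.
Density altitude = 2800 + 120 × (8.6) = 3832 ft.

3832 ft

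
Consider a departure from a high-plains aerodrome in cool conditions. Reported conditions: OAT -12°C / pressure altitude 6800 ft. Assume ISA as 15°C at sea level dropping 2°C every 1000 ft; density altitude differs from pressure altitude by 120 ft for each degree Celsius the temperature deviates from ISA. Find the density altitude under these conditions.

5192 ft

ISA temperature at 6800 ft = 15 − 2 × (6800/1000) = 1.4°C.
ISA deviation = -12 − 1.4 = -13.4°C.
Density altitude = 6800 + 120 × (-13.4) = 6800 + (-1608) = 5192 ft.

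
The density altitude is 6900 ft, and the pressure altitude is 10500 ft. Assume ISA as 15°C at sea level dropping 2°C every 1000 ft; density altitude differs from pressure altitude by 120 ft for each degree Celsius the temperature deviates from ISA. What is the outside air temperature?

Density altitude − pressure altitude = 6900 − 10500 = -3600 ft.
At 120 ft/°C that is an ISA deviation of -3600/120 = -30°C.
ISA temperature at 10500 ft = 15 − 2 × (10500/1000) = -6°C.
OAT = ISA + deviation = -6 + (-30) = -36°C.

-36°C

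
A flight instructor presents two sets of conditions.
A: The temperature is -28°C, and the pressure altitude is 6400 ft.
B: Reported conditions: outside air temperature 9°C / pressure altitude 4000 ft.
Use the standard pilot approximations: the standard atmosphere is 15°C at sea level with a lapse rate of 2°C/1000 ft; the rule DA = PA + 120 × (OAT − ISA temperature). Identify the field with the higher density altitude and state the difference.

B by 1464 ft

A: ISA temp = 2.2°C, deviation -30.2°C, DA = 6400 + 120 × (-30.2) = 2776 ft.
B: ISA temp = 7°C, deviation +2°C, DA = 4000 + 120 × 2 = 4240 ft.
B is higher by 4240 − 2776 = 1464 ft.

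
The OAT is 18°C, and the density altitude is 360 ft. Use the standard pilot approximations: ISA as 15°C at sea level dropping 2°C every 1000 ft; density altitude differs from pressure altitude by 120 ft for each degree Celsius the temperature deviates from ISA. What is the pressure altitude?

DA = PA + 120 × (OAT − (15 − 2·PA/1000)) = PA + 120·OAT − 1800 + 0.24·PA = 1.24·PA + 120·OAT − 1800.
So 1.24·PA = 360 − 120 × 18 + 1800 = 0.
PA = 0 / 1.24 = 0 ft.

0 ft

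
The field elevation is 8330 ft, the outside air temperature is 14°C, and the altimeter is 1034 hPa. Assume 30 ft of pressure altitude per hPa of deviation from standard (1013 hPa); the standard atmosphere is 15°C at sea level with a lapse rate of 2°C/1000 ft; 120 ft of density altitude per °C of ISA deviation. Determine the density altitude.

Pressure altitude = 8330 + (1013 − 1034) × 30 = 8330 + (-630) = 7700 ft.
ISA temperature at 7700 ft = 15 − 2 × (7700/1000) = -0.4°C.
ISA deviation = 14 − (-0.4) = +14.4°C.
Density altitude = 7700 + 120 × (14.4) = 9428 ft.

9428 ft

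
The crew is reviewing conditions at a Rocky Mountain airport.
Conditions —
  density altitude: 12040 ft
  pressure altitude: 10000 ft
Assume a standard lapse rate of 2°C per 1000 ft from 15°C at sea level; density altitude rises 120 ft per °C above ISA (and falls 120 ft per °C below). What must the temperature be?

12°C

Density altitude − pressure altitude = 12040 − 10000 = +2040 ft.
At 120 ft/°C that is an ISA deviation of 2040/120 = +17°C.
ISA temperature at 10000 ft = 15 − 2 × (10000/1000) = -5°C.
OAT = ISA + deviation = -5 + (+17) = 12°C.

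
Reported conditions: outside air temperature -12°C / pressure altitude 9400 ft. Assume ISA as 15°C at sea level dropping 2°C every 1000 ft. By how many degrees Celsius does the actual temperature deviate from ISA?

ISA temperature at 9400 ft = 15 − 2 × (9400/1000) = -3.8°C.
Deviation = OAT − ISA = -12 − (-3.8) = -8.2°C.

ISA-8.2°C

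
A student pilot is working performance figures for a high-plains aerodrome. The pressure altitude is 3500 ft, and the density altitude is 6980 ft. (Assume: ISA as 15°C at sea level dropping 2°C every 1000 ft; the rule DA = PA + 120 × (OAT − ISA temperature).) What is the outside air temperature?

Density altitude − pressure altitude = 6980 − 3500 = +3480 ft.
At 120 ft/°C that is an ISA deviation of 3480/120 = +29°C.
ISA temperature at 3500 ft = 15 − 2 × (3500/1000) = 8°C.
OAT = ISA + deviation = 8 + (+29) = 37°C.

37°C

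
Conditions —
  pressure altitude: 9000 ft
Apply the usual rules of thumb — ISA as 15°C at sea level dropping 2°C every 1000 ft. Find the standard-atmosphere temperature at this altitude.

ISA temperature = 15 − 2 × (9000/1000) = 15 − 18 = -3°C.

-3°C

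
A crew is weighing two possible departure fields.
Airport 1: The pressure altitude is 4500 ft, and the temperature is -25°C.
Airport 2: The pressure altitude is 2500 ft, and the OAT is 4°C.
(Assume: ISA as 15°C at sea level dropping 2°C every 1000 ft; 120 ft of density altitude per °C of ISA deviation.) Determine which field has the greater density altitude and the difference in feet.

Airport 1: ISA temp = 6°C, deviation -31°C, DA = 4500 + 120 × (-31) = 780 ft.
Airport 2: ISA temp = 10°C, deviation -6°C, DA = 2500 + 120 × (-6) = 1780 ft.
Airport 2 is higher by 1780 − 780 = 1000 ft.

Airport 2 by 1000 ft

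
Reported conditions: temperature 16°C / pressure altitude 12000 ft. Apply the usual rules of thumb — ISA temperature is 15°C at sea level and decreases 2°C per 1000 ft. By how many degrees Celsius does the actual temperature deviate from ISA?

ISA temperature at 12000 ft = 15 − 2 × (12000/1000) = -9°C.
Deviation = OAT − ISA = 16 − (-9) = +25°C.

ISA+25°C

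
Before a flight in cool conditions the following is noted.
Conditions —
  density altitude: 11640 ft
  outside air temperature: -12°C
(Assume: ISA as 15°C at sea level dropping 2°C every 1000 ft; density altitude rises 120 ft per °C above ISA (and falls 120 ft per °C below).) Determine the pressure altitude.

DA = PA + 120 × (OAT − (15 − 2·PA/1000)) = PA + 120·OAT − 1800 + 0.24·PA = 1.24·PA + 120·OAT − 1800.
So 1.24·PA = 11640 − 120 × (-12) + 1800 = 14880.
PA = 14880 / 1.24 = 12000 ft.

12000 ft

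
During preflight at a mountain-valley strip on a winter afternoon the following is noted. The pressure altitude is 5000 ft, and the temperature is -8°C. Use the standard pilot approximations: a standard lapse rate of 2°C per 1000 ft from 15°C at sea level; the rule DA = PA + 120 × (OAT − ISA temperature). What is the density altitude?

ISA temperature at 5000 ft = 15 − 2 × (5000/1000) = 5°C.
ISA deviation = -8 − 5 = -13°C.
Density altitude = 5000 + 120 × (-13) = 5000 + (-1560) = 3440 ft.

3440 ft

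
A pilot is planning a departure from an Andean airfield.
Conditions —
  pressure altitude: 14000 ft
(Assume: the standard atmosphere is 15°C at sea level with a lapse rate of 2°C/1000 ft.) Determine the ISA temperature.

-13°C

ISA temperature = 15 − 2 × (14000/1000) = 15 − 28 = -13°C.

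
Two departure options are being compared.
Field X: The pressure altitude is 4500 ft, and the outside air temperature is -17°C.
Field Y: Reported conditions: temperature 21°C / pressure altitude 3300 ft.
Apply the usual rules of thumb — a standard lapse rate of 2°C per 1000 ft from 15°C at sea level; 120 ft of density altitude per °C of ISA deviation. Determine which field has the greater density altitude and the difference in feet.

Field X: ISA temp = 6°C, deviation -23°C, DA = 4500 + 120 × (-23) = 1740 ft.
Field Y: ISA temp = 8.4°C, deviation +12.6°C, DA = 3300 + 120 × 12.6 = 4812 ft.
Field Y is higher by 4812 − 1740 = 3072 ft.

Field Y by 3072 ft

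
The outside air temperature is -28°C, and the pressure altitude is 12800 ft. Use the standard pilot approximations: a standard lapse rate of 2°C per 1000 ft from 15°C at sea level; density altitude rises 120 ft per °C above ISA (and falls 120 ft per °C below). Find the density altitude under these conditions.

ISA temperature at 12800 ft = 15 − 2 × (12800/1000) = -10.6°C.
ISA deviation = -28 − (-10.6) = -17.4°C.
Density altitude = 12800 + 120 × (-17.4) = 12800 + (-2088) = 10712 ft.

10712 ft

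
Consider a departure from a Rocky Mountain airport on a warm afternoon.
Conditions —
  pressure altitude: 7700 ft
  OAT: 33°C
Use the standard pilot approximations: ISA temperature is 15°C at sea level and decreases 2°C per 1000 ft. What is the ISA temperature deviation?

ISA temperature at 7700 ft = 15 − 2 × (7700/1000) = -0.4°C.
Deviation = OAT − ISA = 33 − (-0.4) = +33.4°C.

ISA+33.4°C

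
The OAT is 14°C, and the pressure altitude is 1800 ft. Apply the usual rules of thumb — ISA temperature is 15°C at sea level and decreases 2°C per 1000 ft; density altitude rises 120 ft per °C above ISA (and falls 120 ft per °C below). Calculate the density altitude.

ISA temperature at 1800 ft = 15 − 2 × (1800/1000) = 11.4°C.
ISA deviation = 14 − 11.4 = +2.6°C.
Density altitude = 1800 + 120 × (2.6) = 1800 + (+312) = 2112 ft.

2112 ft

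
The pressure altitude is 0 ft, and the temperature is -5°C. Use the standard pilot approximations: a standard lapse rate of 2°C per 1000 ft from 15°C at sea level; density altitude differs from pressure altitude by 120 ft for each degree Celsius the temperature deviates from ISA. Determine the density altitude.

-2400 ft

ISA temperature at 0 ft = 15 − 2 × (0/1000) = 15°C.
ISA deviation = -5 − 15 = -20°C.
Density altitude = 0 + 120 × (-20) = 0 + (-2400) = -2400 ft.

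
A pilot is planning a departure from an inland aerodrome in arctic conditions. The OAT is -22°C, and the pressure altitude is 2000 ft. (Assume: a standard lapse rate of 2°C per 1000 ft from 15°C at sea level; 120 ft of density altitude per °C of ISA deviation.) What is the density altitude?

ISA temperature at 2000 ft = 15 − 2 × (2000/1000) = 11°C.
ISA deviation = -22 − 11 = -33°C.
Density altitude = 2000 + 120 × (-33) = 2000 + (-3960) = -1960 ft.

-1960 ft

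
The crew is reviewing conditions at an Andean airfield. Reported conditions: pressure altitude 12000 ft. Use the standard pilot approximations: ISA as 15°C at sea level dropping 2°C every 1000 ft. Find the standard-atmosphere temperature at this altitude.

-9°C

ISA temperature = 15 − 2 × (12000/1000) = 15 − 24 = -9°C.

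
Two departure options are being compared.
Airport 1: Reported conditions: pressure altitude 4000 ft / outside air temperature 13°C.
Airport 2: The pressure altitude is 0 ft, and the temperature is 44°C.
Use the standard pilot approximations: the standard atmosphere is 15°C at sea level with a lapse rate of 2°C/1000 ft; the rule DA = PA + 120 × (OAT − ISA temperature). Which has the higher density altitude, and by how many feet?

Airport 1: ISA temp = 7°C, deviation +6°C, DA = 4000 + 120 × 6 = 4720 ft.
Airport 2: ISA temp = 15°C, deviation +29°C, DA = 0 + 120 × 29 = 3480 ft.
Airport 1 is higher by 4720 − 3480 = 1240 ft.

Airport 1 by 1240 ft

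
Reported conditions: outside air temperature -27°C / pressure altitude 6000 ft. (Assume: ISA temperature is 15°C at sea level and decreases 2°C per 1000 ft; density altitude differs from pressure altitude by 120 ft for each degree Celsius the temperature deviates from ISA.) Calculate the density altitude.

2400 ft

ISA temperature at 6000 ft = 15 − 2 × (6000/1000) = 3°C.
ISA deviation = -27 − 3 = -30°C.
Density altitude = 6000 + 120 × (-30) = 6000 + (-3600) = 2400 ft.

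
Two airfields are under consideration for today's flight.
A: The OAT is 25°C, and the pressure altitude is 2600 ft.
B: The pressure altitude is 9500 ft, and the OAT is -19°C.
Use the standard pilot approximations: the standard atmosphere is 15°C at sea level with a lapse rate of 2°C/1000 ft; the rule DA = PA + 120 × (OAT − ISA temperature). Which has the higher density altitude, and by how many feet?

A: ISA temp = 9.8°C, deviation +15.2°C, DA = 2600 + 120 × 15.2 = 4424 ft.
B: ISA temp = -4°C, deviation -15°C, DA = 9500 + 120 × (-15) = 7700 ft.
B is higher by 7700 − 4424 = 3276 ft.

B by 3276 ft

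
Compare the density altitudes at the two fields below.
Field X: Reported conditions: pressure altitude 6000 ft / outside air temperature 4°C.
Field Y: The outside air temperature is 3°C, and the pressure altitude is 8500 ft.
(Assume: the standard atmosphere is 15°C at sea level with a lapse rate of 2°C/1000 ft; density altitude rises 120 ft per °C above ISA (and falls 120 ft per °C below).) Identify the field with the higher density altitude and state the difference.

Field Y by 2980 ft

Field X: ISA temp = 3°C, deviation +1°C, DA = 6000 + 120 × 1 = 6120 ft.
Field Y: ISA temp = -2°C, deviation +5°C, DA = 8500 + 120 × 5 = 9100 ft.
Field Y is higher by 9100 − 6120 = 2980 ft.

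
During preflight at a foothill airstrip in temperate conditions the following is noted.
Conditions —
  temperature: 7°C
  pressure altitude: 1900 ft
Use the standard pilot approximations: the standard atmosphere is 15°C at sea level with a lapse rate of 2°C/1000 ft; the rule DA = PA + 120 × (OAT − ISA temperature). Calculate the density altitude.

1396 ft

ISA temperature at 1900 ft = 15 − 2 × (1900/1000) = 11.2°C.
ISA deviation = 7 − 11.2 = -4.2°C.
Density altitude = 1900 + 120 × (-4.2) = 1900 + (-504) = 1396 ft.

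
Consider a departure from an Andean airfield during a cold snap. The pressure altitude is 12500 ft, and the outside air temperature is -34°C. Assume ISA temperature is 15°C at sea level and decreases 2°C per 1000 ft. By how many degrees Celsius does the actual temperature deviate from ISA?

ISA-24°C

ISA temperature at 12500 ft = 15 − 2 × (12500/1000) = -10°C.
Deviation = OAT − ISA = -34 − (-10) = -24°C.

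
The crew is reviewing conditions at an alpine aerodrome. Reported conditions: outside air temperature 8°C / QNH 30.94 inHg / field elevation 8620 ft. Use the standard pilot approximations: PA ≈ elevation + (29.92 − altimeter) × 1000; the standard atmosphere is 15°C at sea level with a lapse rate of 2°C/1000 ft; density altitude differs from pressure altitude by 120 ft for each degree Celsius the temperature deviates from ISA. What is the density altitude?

8584 ft

Pressure altitude = 8620 + (29.92 − 30.94) × 1000 = 8620 + (-1020) = 7600 ft.
ISA temperature at 7600 ft = 15 − 2 × (7600/1000) = -0.2°C.
ISA deviation = 8 − (-0.2) = +8.2°C.
Density altitude = 7600 + 120 × (8.2) = 8584 ft.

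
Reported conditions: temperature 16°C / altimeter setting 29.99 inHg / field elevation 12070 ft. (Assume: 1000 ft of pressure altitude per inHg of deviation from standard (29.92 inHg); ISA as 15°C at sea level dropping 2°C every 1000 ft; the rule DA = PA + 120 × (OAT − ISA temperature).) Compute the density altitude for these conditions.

15000 ft

Pressure altitude = 12070 + (29.92 − 29.99) × 1000 = 12070 + (-70) = 12000 ft.
ISA temperature at 12000 ft = 15 − 2 × (12000/1000) = -9°C.
ISA deviation = 16 − (-9) = +25°C.
Density altitude = 12000 + 120 × (25) = 15000 ft.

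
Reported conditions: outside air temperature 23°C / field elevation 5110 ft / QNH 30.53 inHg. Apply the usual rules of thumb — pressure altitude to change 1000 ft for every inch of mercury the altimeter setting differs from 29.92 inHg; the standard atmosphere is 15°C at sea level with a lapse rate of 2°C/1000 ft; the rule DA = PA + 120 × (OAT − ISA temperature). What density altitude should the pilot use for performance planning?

6540 ft

Pressure altitude = 5110 + (29.92 − 30.53) × 1000 = 5110 + (-610) = 4500 ft.
ISA temperature at 4500 ft = 15 − 2 × (4500/1000) = 6°C.
ISA deviation = 23 − 6 = +17°C.
Density altitude = 4500 + 120 × (17) = 6540 ft.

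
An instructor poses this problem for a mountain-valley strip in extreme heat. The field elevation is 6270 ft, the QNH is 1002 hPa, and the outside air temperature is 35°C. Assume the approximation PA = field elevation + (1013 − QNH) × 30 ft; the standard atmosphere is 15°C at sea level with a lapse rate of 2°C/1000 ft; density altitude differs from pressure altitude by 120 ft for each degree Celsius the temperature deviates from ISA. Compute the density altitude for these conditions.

10584 ft

Pressure altitude = 6270 + (1013 − 1002) × 30 = 6270 + (+330) = 6600 ft.
ISA temperature at 6600 ft = 15 − 2 × (6600/1000) = 1.8°C.
ISA deviation = 35 − 1.8 = +33.2°C.
Density altitude = 6600 + 120 × (33.2) = 10584 ft.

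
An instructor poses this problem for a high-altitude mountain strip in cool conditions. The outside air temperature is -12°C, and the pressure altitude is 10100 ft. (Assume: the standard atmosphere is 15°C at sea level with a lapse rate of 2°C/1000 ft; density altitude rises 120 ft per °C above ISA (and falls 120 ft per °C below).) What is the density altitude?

ISA temperature at 10100 ft = 15 − 2 × (10100/1000) = -5.2°C.
ISA deviation = -12 − (-5.2) = -6.8°C.
Density altitude = 10100 + 120 × (-6.8) = 10100 + (-816) = 9284 ft.

9284 ft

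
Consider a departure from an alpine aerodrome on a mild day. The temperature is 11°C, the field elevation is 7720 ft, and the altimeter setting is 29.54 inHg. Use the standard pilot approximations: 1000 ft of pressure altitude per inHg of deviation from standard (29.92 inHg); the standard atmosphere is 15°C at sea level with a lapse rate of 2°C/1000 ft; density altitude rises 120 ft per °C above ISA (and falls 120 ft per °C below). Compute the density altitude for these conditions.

9564 ft

Pressure altitude = 7720 + (29.92 − 29.54) × 1000 = 7720 + (+380) = 8100 ft.
ISA temperature at 8100 ft = 15 − 2 × (8100/1000) = -1.2°C.
ISA deviation = 11 − (-1.2) = +12.2°C.
Density altitude = 8100 + 120 × (12.2) = 9564 ft.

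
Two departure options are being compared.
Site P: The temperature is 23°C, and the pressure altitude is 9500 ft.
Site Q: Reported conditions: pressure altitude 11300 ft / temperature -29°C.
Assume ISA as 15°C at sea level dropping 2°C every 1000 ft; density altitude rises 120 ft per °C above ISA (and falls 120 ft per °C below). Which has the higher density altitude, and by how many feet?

Site P: ISA temp = -4°C, deviation +27°C, DA = 9500 + 120 × 27 = 12740 ft.
Site Q: ISA temp = -7.6°C, deviation -21.4°C, DA = 11300 + 120 × (-21.4) = 8732 ft.
Site P is higher by 12740 − 8732 = 4008 ft.

Site P by 4008 ft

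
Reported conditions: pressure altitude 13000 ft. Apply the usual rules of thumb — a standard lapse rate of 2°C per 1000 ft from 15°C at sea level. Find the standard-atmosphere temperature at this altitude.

-11°C

ISA temperature = 15 − 2 × (13000/1000) = 15 − 26 = -11°C.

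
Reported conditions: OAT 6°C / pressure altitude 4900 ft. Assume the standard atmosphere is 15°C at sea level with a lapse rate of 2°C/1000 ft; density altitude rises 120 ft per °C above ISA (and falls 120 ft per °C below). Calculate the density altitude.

ISA temperature at 4900 ft = 15 − 2 × (4900/1000) = 5.2°C.
ISA deviation = 6 − 5.2 = +0.8°C.
Density altitude = 4900 + 120 × (0.8) = 4900 + (+96) = 4996 ft.

4996 ft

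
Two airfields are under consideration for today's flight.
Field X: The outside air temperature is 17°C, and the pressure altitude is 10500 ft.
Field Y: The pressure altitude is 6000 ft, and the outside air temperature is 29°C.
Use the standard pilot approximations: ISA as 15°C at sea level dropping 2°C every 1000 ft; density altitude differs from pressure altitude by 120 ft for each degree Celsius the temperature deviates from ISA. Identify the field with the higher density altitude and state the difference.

Field X by 4140 ft

Field X: ISA temp = -6°C, deviation +23°C, DA = 10500 + 120 × 23 = 13260 ft.
Field Y: ISA temp = 3°C, deviation +26°C, DA = 6000 + 120 × 26 = 9120 ft.
Field X is higher by 13260 − 9120 = 4140 ft.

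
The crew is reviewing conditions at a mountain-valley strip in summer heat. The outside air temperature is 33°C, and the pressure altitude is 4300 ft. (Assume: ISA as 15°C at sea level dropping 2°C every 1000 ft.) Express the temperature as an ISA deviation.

ISA+26.6°C

ISA temperature at 4300 ft = 15 − 2 × (4300/1000) = 6.4°C.
Deviation = OAT − ISA = 33 − 6.4 = +26.6°C.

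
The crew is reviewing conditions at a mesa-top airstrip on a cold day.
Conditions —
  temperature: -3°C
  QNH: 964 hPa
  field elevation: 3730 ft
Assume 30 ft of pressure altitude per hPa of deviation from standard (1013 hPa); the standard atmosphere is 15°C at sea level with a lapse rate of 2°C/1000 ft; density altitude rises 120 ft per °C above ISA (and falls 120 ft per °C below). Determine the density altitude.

Pressure altitude = 3730 + (1013 − 964) × 30 = 3730 + (+1470) = 5200 ft.
ISA temperature at 5200 ft = 15 − 2 × (5200/1000) = 4.6°C.
ISA deviation = -3 − 4.6 = -7.6°C.
Density altitude = 5200 + 120 × (-7.6) = 4288 ft.

4288 ft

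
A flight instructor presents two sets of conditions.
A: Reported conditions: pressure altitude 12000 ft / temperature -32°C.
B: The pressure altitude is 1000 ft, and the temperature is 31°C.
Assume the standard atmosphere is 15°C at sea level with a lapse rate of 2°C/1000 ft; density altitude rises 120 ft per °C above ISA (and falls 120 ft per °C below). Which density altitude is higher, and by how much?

A: ISA temp = -9°C, deviation -23°C, DA = 12000 + 120 × (-23) = 9240 ft.
B: ISA temp = 13°C, deviation +18°C, DA = 1000 + 120 × 18 = 3160 ft.
A is higher by 9240 − 3160 = 6080 ft.

A by 6080 ft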